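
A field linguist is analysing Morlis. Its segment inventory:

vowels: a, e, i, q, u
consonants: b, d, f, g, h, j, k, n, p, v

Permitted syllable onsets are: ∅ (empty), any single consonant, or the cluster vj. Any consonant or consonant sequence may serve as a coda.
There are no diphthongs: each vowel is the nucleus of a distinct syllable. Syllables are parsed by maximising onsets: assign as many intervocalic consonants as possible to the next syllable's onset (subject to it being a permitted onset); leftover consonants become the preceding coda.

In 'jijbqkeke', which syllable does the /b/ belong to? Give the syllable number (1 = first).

2

Vowels present: i, q, e, e; each is a nucleus, giving 4 syllables.
σ1/σ2 boundary: /jb/ — longest licit onset from the right is /b/, leaving /j/ as coda.
σ2/σ3 boundary: /k/ → onset of the next syllable (single consonants are always licit onsets).
σ3/σ4 boundary: /k/ → onset of the next syllable (single consonants are always licit onsets).
Syllabification: jij.bq.ke.ke.
The /b/ is in the onset of syllable 2 (/bq/).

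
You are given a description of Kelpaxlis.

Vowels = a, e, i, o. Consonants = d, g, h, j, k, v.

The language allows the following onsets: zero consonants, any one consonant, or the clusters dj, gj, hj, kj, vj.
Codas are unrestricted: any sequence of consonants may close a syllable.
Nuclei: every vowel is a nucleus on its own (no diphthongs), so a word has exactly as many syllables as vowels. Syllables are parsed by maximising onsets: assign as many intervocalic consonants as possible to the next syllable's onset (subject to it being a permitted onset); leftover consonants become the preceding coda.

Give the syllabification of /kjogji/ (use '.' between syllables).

kjo.gji

Vowels present: o, i; each is a nucleus, giving 2 syllables.
V1 /o/ – V2 /i/: /gj/ is a licit onset in full, so it all attaches to the next syllable.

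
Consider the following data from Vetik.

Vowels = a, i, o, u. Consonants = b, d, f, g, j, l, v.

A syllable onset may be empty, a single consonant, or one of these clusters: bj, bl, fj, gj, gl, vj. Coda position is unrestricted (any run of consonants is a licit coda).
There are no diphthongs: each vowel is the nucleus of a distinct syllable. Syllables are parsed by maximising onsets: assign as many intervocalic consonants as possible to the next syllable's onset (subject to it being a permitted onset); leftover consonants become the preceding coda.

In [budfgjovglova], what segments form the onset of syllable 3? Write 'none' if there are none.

gl

The vowels are u, o, o, a — 4 nuclei, so 4 syllables.
Between /u/ (V1) and /o/ (V2): /dfgj/ splits as /df/ + /gj/ (/gj/ is the longest suffix that is a licit onset).
Between /o/ (V2) and /o/ (V3): cluster /vgl/ — the longest permitted-onset suffix is /gl/; onset = /gl/, preceding coda = /v/.
Between /o/ (V3) and /a/ (V4): just /v/ — single C goes to the following onset.
So the parse is budf.gjov.glo.va.
Syllable 3 is /glo/: onset /gl/, nucleus /o/, coda ∅.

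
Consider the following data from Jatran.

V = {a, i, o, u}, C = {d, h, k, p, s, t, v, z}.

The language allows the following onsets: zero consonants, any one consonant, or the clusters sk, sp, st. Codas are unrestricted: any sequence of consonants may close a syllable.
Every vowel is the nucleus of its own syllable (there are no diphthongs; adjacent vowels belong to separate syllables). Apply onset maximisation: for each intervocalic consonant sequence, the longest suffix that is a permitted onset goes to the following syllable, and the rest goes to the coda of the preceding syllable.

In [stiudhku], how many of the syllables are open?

Vowels present: i, u, u; each is a nucleus, giving 3 syllables.
σ1/σ2 boundary: nothing intervenes; syllable break is V.V.
σ2/σ3 boundary: cluster /dhk/ — the longest permitted-onset suffix is /k/; onset = /k/, preceding coda = /dh/.
Result: sti.udh.ku.
Classifying each syllable: /sti/ (open), /udh/ (closed), /ku/ (open).
Open syllables: 2.

2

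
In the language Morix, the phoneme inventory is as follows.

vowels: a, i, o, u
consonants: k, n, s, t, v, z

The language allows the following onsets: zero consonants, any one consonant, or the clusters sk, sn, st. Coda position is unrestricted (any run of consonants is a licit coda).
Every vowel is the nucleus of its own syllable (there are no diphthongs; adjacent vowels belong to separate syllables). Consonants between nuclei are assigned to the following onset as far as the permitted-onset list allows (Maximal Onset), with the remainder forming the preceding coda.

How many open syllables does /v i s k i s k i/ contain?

The vowels are i, i, i — 3 nuclei, so 3 syllables.
/i…i/ gap (V1→V2): cluster /sk/ — /sk/ is itself a permitted onset, so the whole cluster goes right; preceding coda = ∅.
/i…i/ gap (V2→V3): cluster /sk/ — /sk/ is itself a permitted onset, so the whole cluster goes right; preceding coda = ∅.
So the parse is vi.ski.ski.
Classifying each syllable: /vi/ (open), /ski/ (open), /ski/ (open).
Open syllables: 3.

3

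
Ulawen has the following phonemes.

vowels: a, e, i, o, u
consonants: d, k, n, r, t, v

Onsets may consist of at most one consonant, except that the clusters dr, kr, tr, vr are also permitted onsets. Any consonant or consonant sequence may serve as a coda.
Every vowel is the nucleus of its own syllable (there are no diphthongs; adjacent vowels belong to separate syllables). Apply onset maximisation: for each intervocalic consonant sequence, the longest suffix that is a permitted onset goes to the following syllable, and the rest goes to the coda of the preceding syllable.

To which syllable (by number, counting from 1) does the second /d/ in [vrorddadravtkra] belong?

2

Vowels present: o, a, a, a; each is a nucleus, giving 4 syllables.
V1 /o/ – V2 /a/: cluster /rdd/ — the longest permitted-onset suffix is /d/; onset = /d/, preceding coda = /rd/.
V2 /a/ – V3 /a/: /dr/ — entire cluster is a permitted onset → onset /dr/, coda ∅.
V3 /a/ – V4 /a/: /vtkr/ splits as /vt/ + /kr/ (/kr/ is the longest suffix that is a licit onset).
So the parse is vrord.da.dravt.kra.
The second /d/ is in the onset of syllable 2 (/da/).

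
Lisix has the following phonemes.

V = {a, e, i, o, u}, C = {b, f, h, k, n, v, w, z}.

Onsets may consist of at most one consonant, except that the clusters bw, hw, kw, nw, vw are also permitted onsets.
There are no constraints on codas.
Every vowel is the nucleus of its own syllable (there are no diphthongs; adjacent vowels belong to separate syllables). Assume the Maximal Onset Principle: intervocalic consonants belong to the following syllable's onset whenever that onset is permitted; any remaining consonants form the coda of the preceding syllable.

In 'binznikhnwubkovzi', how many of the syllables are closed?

The vowels are i, i, u, o, i — 5 nuclei, so 5 syllables.
Between /i/ (V1) and /i/ (V2): /nzn/ — longest licit onset from the right is /n/, leaving /nz/ as coda.
Between /i/ (V2) and /u/ (V3): /khnw/ splits as /kh/ + /nw/ (/nw/ is the longest suffix that is a licit onset).
Between /u/ (V3) and /o/ (V4): /bk/; trying suffixes from longest down, /k/ is the first permitted one, so coda /b/ | onset /k/.
Between /o/ (V4) and /i/ (V5): cluster /vz/ — the longest permitted-onset suffix is /z/; onset = /z/, preceding coda = /v/.
Putting it together: binz.nikh.nwub.kov.zi.
Classifying each syllable: /binz/ (closed), /nikh/ (closed), /nwub/ (closed), /kov/ (closed), /zi/ (open).
Closed syllables: 4.

4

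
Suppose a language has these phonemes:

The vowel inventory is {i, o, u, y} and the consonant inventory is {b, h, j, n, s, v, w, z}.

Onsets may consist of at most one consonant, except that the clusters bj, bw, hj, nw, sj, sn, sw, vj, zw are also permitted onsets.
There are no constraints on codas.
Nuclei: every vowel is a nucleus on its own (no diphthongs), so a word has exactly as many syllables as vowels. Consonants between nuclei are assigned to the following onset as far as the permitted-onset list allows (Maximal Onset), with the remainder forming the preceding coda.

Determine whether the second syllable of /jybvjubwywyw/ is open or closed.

open

Vowels present: y, u, y, y; each is a nucleus, giving 4 syllables.
V1 /y/ – V2 /u/: /bvj/ — longest licit onset from the right is /vj/, leaving /b/ as coda.
V2 /u/ – V3 /y/: /bw/ — entire cluster is a permitted onset → onset /bw/, coda ∅.
V3 /y/ – V4 /y/: /w/ → onset of the next syllable (single consonants are always licit onsets).
Result: jyb.vju.bwy.wyw.
Syllable 2 is /vju/; it ends in its nucleus with no coda, so it is open.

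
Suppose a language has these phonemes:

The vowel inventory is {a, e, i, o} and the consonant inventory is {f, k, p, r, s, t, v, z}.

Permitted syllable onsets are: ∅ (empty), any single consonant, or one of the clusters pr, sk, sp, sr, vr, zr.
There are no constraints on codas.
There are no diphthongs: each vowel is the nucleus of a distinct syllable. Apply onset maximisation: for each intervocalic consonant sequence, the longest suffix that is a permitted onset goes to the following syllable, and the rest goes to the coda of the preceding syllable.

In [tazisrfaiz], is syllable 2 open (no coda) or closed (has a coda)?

closed

Vowels present: a, i, a, i; each is a nucleus, giving 4 syllables.
V1 /a/ – V2 /i/: just /z/ — single C goes to the following onset.
V2 /i/ – V3 /a/: /srf/; trying suffixes from longest down, /f/ is the first permitted one, so coda /sr/ | onset /f/.
V3 /a/ – V4 /i/: nothing intervenes; syllable break is V.V.
So the parse is ta.zisr.fa.iz.
Syllable 2 is /zisr/ with coda /sr/, so it is closed.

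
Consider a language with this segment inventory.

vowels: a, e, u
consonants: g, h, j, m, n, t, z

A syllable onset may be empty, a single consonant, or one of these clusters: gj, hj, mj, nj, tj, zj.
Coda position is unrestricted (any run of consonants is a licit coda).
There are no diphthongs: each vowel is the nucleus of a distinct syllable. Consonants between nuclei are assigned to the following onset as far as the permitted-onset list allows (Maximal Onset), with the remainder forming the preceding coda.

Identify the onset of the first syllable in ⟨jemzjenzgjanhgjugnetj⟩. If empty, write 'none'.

Nuclei (vowels): e, e, a, u, e → 5 syllables.
V1 /e/ – V2 /e/: /mzj/ splits as /m/ + /zj/ (/zj/ is the longest suffix that is a licit onset).
V2 /e/ – V3 /a/: cluster /nzgj/ — the longest permitted-onset suffix is /gj/; onset = /gj/, preceding coda = /nz/.
V3 /a/ – V4 /u/: cluster /nhgj/ — the longest permitted-onset suffix is /gj/; onset = /gj/, preceding coda = /nh/.
V4 /u/ – V5 /e/: /gn/ splits as /g/ + /n/ (/n/ is the longest suffix that is a licit onset).
Result: jem.zjenz.gjanh.gjug.netj.
Syllable 1 is /jem/: onset /j/, nucleus /e/, coda /m/.

j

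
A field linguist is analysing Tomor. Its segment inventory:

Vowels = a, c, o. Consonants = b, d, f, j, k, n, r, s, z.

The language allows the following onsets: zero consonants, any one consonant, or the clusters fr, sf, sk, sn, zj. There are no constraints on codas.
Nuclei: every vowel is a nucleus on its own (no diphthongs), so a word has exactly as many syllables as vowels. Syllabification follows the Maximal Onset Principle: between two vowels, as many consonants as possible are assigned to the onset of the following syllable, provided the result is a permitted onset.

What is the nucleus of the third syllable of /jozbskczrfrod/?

o

Nuclei (vowels): o, c, o → 3 syllables.
The third nucleus (vowel 3 from the left) is /o/.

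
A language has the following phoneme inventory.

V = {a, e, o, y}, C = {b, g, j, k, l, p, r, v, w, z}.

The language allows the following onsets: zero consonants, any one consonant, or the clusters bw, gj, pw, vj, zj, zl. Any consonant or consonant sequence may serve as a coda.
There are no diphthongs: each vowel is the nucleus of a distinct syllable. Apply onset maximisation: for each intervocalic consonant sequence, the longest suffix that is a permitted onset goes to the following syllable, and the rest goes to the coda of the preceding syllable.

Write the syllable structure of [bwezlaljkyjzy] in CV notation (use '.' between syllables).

The vowels are e, a, y, y — 4 nuclei, so 4 syllables.
/e…a/ gap (V1→V2): /zl/ — entire cluster is a permitted onset → onset /zl/, coda ∅.
/a…y/ gap (V2→V3): /ljk/; trying suffixes from longest down, /k/ is the first permitted one, so coda /lj/ | onset /k/.
/y…y/ gap (V3→V4): /jz/; trying suffixes from longest down, /z/ is the first permitted one, so coda /j/ | onset /z/.
Result: bwe.zlalj.kyj.zy.
Mapping each syllable to C/V: /bwe/ → CCV, /zlalj/ → CCVCC, /kyj/ → CVC, /zy/ → CV.

CCV.CCVCC.CVC.CV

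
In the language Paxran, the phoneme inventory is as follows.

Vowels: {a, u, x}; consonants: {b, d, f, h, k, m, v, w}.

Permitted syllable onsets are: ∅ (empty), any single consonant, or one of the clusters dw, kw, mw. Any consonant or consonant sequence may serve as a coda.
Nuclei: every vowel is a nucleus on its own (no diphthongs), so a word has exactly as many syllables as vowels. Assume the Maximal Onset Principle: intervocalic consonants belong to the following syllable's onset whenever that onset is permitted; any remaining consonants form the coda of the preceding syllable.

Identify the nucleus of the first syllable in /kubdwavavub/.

u

Nuclei (vowels): u, a, a, u → 4 syllables.
The first nucleus (vowel 1 from the left) is /u/.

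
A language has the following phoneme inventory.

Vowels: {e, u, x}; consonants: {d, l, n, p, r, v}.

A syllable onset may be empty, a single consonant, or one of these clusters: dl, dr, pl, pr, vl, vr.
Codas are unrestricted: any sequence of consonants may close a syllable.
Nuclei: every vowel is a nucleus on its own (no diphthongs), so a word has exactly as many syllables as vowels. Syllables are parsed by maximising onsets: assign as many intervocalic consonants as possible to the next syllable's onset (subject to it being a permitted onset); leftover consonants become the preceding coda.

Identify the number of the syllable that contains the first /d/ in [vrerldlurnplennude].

Nuclei (vowels): e, u, e, u, e → 5 syllables.
Between /e/ (V1) and /u/ (V2): /rldl/ — longest licit onset from the right is /dl/, leaving /rl/ as coda.
Between /u/ (V2) and /e/ (V3): /rnpl/ — longest licit onset from the right is /pl/, leaving /rn/ as coda.
Between /e/ (V3) and /u/ (V4): cluster /nn/ — the longest permitted-onset suffix is /n/; onset = /n/, preceding coda = /n/.
Between /u/ (V4) and /e/ (V5): /d/ is a single consonant, so it becomes the next onset.
So the parse is vrerl.dlurn.plen.nu.de.
The first /d/ is in the onset of syllable 2 (/dlurn/).

2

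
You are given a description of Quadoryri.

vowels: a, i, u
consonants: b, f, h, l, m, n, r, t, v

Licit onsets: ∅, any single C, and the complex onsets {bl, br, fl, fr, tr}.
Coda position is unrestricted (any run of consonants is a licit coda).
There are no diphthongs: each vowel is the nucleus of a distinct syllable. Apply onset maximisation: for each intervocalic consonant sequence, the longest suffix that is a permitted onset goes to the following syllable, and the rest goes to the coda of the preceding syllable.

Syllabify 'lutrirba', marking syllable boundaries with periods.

The vowels are u, i, a — 3 nuclei, so 3 syllables.
V1 /u/ – V2 /i/: /tr/ — entire cluster is a permitted onset → onset /tr/, coda ∅.
V2 /i/ – V3 /a/: /rb/ — longest licit onset from the right is /b/, leaving /r/ as coda.

lu.trir.ba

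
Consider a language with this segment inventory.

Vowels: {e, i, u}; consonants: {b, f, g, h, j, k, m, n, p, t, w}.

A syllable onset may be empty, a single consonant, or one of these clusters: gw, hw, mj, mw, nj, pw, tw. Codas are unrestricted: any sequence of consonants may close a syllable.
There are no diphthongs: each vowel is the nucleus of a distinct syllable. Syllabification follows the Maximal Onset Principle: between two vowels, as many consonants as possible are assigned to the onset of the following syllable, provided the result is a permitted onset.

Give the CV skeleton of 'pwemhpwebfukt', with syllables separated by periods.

The vowels are e, e, u — 3 nuclei, so 3 syllables.
/e…e/ gap (V1→V2): /mhpw/; trying suffixes from longest down, /pw/ is the first permitted one, so coda /mh/ | onset /pw/.
/e…u/ gap (V2→V3): cluster /bf/ — the longest permitted-onset suffix is /f/; onset = /f/, preceding coda = /b/.
Putting it together: pwemh.pweb.fukt.
Mapping each syllable to C/V: /pwemh/ → CCVCC, /pweb/ → CCVC, /fukt/ → CVCC.

CCVCC.CCVC.CVCC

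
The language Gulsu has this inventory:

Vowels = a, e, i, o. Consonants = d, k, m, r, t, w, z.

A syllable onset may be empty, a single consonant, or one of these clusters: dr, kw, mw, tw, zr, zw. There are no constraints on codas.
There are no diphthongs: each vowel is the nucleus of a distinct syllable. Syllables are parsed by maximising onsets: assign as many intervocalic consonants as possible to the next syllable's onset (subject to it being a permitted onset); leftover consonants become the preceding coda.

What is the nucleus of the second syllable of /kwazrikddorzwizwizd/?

Nuclei (vowels): a, i, o, i, i → 5 syllables.
The second nucleus (vowel 2 from the left) is /i/.

i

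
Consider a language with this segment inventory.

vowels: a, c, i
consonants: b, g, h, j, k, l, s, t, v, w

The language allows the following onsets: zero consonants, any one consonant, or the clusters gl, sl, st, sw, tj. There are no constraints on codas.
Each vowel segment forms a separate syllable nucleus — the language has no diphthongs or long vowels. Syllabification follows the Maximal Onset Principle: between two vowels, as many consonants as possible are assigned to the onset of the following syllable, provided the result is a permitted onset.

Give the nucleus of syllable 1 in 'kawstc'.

The vowels are a, c — 2 nuclei, so 2 syllables.
The first nucleus (vowel 1 from the left) is /a/.

a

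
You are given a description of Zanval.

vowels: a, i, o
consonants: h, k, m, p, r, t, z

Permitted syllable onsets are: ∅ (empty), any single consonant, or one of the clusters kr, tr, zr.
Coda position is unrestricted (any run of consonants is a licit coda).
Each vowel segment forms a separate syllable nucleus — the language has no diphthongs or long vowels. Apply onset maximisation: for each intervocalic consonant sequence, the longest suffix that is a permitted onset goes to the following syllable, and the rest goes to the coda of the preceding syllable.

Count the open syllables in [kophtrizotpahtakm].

Vowels present: o, i, o, a, a; each is a nucleus, giving 5 syllables.
V1 /o/ – V2 /i/: cluster /phtr/ — the longest permitted-onset suffix is /tr/; onset = /tr/, preceding coda = /ph/.
V2 /i/ – V3 /o/: /z/ is a single consonant, so it becomes the next onset.
V3 /o/ – V4 /a/: /tp/; trying suffixes from longest down, /p/ is the first permitted one, so coda /t/ | onset /p/.
V4 /a/ – V5 /a/: /ht/; trying suffixes from longest down, /t/ is the first permitted one, so coda /h/ | onset /t/.
So the parse is koph.tri.zot.pah.takm.
Classifying each syllable: /koph/ (closed), /tri/ (open), /zot/ (closed), /pah/ (closed), /takm/ (closed).
Open syllables: 1.

1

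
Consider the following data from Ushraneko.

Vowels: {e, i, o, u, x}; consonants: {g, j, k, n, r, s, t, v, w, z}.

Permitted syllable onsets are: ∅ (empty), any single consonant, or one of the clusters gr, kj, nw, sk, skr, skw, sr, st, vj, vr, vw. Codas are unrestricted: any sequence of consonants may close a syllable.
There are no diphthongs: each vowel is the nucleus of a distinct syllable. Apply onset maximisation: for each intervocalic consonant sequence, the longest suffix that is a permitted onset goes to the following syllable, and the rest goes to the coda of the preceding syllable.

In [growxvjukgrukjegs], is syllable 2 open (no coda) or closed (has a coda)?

open

The vowels are o, x, u, u, e — 5 nuclei, so 5 syllables.
/o…x/ gap (V1→V2): /w/ → onset of the next syllable (single consonants are always licit onsets).
/x…u/ gap (V2→V3): cluster /vj/ — /vj/ is itself a permitted onset, so the whole cluster goes right; preceding coda = ∅.
/u…u/ gap (V3→V4): /kgr/ — longest licit onset from the right is /gr/, leaving /k/ as coda.
/u…e/ gap (V4→V5): /kj/ is a licit onset in full, so it all attaches to the next syllable.
Result: gro.wx.vjuk.gru.kjegs.
Syllable 2 is /wx/; it ends in its nucleus with no coda, so it is open.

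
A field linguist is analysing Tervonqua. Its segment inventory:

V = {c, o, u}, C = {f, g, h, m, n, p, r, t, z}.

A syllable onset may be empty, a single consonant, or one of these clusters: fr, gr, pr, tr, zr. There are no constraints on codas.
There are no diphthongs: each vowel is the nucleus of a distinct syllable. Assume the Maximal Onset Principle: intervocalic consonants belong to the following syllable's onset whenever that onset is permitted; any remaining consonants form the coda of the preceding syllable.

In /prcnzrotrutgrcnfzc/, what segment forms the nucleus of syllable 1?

c

Vowels present: c, o, u, c, c; each is a nucleus, giving 5 syllables.
The first nucleus (vowel 1 from the left) is /c/.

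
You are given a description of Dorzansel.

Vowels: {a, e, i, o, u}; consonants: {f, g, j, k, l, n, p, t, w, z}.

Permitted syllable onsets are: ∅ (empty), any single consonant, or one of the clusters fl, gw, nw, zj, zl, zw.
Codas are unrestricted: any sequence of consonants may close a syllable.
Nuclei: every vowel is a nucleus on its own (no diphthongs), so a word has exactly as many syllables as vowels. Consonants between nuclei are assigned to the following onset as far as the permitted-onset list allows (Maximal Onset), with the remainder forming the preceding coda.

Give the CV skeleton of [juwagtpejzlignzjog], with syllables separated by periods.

CV.CVCC.CVC.CCVCC.CCVC

Vowels present: u, a, e, i, o; each is a nucleus, giving 5 syllables.
/u…a/ gap (V1→V2): /w/ → onset of the next syllable (single consonants are always licit onsets).
/a…e/ gap (V2→V3): /gtp/; trying suffixes from longest down, /p/ is the first permitted one, so coda /gt/ | onset /p/.
/e…i/ gap (V3→V4): /jzl/ splits as /j/ + /zl/ (/zl/ is the longest suffix that is a licit onset).
/i…o/ gap (V4→V5): /gnzj/ — longest licit onset from the right is /zj/, leaving /gn/ as coda.
Result: ju.wagt.pej.zlign.zjog.
Mapping each syllable to C/V: /ju/ → CV, /wagt/ → CVCC, /pej/ → CVC, /zlign/ → CCVCC, /zjog/ → CCVC.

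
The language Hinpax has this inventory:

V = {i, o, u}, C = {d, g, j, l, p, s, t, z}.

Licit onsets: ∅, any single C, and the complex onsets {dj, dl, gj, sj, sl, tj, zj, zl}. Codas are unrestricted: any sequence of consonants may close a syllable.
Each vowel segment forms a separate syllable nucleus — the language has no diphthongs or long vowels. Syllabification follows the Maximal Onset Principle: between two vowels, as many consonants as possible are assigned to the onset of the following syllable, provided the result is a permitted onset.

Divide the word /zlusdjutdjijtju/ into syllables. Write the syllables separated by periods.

The vowels are u, u, i, u — 4 nuclei, so 4 syllables.
V1 /u/ – V2 /u/: /sdj/ — longest licit onset from the right is /dj/, leaving /s/ as coda.
V2 /u/ – V3 /i/: /tdj/ splits as /t/ + /dj/ (/dj/ is the longest suffix that is a licit onset).
V3 /i/ – V4 /u/: cluster /jtj/ — the longest permitted-onset suffix is /tj/; onset = /tj/, preceding coda = /j/.

zlus.djut.djij.tju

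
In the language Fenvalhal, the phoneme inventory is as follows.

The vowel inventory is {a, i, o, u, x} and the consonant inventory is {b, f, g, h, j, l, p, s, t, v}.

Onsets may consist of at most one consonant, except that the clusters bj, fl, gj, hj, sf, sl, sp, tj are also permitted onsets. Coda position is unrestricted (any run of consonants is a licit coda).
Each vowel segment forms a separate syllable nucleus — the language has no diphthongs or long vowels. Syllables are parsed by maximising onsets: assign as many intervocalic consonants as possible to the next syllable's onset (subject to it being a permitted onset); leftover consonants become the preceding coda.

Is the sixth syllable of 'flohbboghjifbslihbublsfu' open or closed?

open

Vowels present: o, o, i, i, u, u; each is a nucleus, giving 6 syllables.
σ1/σ2 boundary: /hbb/; trying suffixes from longest down, /b/ is the first permitted one, so coda /hb/ | onset /b/.
σ2/σ3 boundary: /ghj/ — longest licit onset from the right is /hj/, leaving /g/ as coda.
σ3/σ4 boundary: cluster /fbsl/ — the longest permitted-onset suffix is /sl/; onset = /sl/, preceding coda = /fb/.
σ4/σ5 boundary: /hb/ — longest licit onset from the right is /b/, leaving /h/ as coda.
σ5/σ6 boundary: /blsf/; trying suffixes from longest down, /sf/ is the first permitted one, so coda /bl/ | onset /sf/.
Putting it together: flohb.bog.hjifb.slih.bubl.sfu.
Syllable 6 is /sfu/; it ends in its nucleus with no coda, so it is open.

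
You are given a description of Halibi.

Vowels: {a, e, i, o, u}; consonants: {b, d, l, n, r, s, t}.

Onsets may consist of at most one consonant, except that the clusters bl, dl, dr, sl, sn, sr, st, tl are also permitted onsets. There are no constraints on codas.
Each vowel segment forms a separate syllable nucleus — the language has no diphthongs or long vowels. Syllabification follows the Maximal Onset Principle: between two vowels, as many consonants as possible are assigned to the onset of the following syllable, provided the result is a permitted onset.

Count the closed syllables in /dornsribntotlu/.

2

Nuclei (vowels): o, i, o, u → 4 syllables.
V1 /o/ – V2 /i/: /rnsr/ splits as /rn/ + /sr/ (/sr/ is the longest suffix that is a licit onset).
V2 /i/ – V3 /o/: /bnt/ — longest licit onset from the right is /t/, leaving /bn/ as coda.
V3 /o/ – V4 /u/: /tl/ is a licit onset in full, so it all attaches to the next syllable.
Syllabification: dorn.sribn.to.tlu.
Classifying each syllable: /dorn/ (closed), /sribn/ (closed), /to/ (open), /tlu/ (open).
Closed syllables: 2.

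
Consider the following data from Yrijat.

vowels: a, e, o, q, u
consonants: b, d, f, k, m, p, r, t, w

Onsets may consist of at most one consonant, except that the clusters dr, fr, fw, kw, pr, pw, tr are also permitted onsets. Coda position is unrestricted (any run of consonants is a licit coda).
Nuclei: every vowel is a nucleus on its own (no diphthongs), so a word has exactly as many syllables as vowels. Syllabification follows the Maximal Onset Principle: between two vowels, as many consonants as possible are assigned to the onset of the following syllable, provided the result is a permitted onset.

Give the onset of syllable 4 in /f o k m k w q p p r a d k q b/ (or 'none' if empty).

k

Nuclei (vowels): o, q, a, q → 4 syllables.
σ1/σ2 boundary: /kmkw/ — longest licit onset from the right is /kw/, leaving /km/ as coda.
σ2/σ3 boundary: cluster /ppr/ — the longest permitted-onset suffix is /pr/; onset = /pr/, preceding coda = /p/.
σ3/σ4 boundary: cluster /dk/ — the longest permitted-onset suffix is /k/; onset = /k/, preceding coda = /d/.
Result: fokm.kwqp.prad.kqb.
Syllable 4 is /kqb/: onset /k/, nucleus /q/, coda /b/.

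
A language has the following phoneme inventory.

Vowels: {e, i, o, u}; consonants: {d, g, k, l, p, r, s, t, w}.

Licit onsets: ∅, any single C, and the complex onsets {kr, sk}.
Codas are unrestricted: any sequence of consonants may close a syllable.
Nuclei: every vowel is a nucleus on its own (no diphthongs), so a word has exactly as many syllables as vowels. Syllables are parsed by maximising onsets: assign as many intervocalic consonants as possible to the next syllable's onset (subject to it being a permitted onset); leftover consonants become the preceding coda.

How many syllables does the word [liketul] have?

3

Nuclei (vowels): i, e, u → 3 syllables.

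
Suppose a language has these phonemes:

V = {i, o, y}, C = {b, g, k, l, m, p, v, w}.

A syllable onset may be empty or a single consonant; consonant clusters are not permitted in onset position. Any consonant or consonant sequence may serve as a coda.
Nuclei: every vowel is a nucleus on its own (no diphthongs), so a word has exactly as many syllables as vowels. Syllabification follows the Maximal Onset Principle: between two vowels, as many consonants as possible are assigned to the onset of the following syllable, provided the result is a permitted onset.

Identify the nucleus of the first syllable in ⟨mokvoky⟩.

Vowels present: o, o, y; each is a nucleus, giving 3 syllables.
The first nucleus (vowel 1 from the left) is /o/.

o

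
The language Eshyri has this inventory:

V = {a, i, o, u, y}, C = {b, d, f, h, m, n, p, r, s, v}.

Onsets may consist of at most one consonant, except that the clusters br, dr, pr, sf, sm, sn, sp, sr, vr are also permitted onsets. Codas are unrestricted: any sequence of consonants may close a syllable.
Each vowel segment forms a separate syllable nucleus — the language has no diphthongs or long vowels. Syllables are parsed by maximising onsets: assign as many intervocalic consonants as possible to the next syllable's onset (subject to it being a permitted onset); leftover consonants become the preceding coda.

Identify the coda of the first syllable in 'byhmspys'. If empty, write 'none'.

hm

Nuclei (vowels): y, y → 2 syllables.
/y…y/ gap (V1→V2): /hmsp/ splits as /hm/ + /sp/ (/sp/ is the longest suffix that is a licit onset).
So the parse is byhm.spys.
Syllable 1 is /byhm/: onset /b/, nucleus /y/, coda /hm/.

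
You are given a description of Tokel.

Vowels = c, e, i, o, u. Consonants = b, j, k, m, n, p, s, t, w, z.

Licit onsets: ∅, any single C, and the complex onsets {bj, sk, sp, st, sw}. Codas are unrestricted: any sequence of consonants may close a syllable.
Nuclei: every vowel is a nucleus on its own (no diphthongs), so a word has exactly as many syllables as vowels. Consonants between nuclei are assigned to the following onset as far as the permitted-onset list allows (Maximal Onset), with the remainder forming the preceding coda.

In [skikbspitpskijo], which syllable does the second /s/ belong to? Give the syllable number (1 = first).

Vowels present: i, i, i, o; each is a nucleus, giving 4 syllables.
σ1/σ2 boundary: cluster /kbsp/ — the longest permitted-onset suffix is /sp/; onset = /sp/, preceding coda = /kb/.
σ2/σ3 boundary: /tpsk/; trying suffixes from longest down, /sk/ is the first permitted one, so coda /tp/ | onset /sk/.
σ3/σ4 boundary: /j/ is a single consonant, so it becomes the next onset.
So the parse is skikb.spitp.ski.jo.
The second /s/ is in the onset of syllable 2 (/spitp/).

2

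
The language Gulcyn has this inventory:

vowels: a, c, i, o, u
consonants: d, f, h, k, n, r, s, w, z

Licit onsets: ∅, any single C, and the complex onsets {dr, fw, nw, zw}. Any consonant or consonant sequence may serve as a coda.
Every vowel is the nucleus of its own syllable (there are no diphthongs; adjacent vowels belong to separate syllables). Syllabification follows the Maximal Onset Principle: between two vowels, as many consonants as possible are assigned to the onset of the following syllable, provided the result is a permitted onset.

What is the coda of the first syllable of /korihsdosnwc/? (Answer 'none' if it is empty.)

none

Vowels present: o, i, o, c; each is a nucleus, giving 4 syllables.
V1 /o/ – V2 /i/: /r/ is a single consonant, so it becomes the next onset.
V2 /i/ – V3 /o/: cluster /hsd/ — the longest permitted-onset suffix is /d/; onset = /d/, preceding coda = /hs/.
V3 /o/ – V4 /c/: /snw/ splits as /s/ + /nw/ (/nw/ is the longest suffix that is a licit onset).
So the parse is ko.rihs.dos.nwc.
Syllable 1 is /ko/: onset /k/, nucleus /o/, coda ∅.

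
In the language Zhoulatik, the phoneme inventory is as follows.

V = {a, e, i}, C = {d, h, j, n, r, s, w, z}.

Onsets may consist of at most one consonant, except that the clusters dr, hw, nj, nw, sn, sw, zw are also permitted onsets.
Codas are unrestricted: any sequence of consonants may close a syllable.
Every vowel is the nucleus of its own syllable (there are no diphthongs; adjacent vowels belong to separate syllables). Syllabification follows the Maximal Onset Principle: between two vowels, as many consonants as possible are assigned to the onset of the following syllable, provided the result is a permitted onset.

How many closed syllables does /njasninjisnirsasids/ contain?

2

Vowels present: a, i, i, i, a, i; each is a nucleus, giving 6 syllables.
σ1/σ2 boundary: /sn/ — entire cluster is a permitted onset → onset /sn/, coda ∅.
σ2/σ3 boundary: cluster /nj/ — /nj/ is itself a permitted onset, so the whole cluster goes right; preceding coda = ∅.
σ3/σ4 boundary: /sn/ — entire cluster is a permitted onset → onset /sn/, coda ∅.
σ4/σ5 boundary: /rs/ splits as /r/ + /s/ (/s/ is the longest suffix that is a licit onset).
σ5/σ6 boundary: /s/ → onset of the next syllable (single consonants are always licit onsets).
Putting it together: nja.sni.nji.snir.sa.sids.
Classifying each syllable: /nja/ (open), /sni/ (open), /nji/ (open), /snir/ (closed), /sa/ (open), /sids/ (closed).
Closed syllables: 2.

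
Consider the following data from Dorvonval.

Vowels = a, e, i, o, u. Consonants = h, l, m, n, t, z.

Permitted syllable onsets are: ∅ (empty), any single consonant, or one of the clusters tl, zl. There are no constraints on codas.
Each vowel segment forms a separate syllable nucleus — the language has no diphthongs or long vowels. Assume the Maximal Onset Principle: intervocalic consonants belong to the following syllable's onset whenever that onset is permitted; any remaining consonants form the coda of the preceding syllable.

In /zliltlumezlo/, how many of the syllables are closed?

Nuclei (vowels): i, u, e, o → 4 syllables.
/i…u/ gap (V1→V2): /ltl/ — longest licit onset from the right is /tl/, leaving /l/ as coda.
/u…e/ gap (V2→V3): /m/ → onset of the next syllable (single consonants are always licit onsets).
/e…o/ gap (V3→V4): /zl/ — entire cluster is a permitted onset → onset /zl/, coda ∅.
Result: zlil.tlu.me.zlo.
Classifying each syllable: /zlil/ (closed), /tlu/ (open), /me/ (open), /zlo/ (open).
Closed syllables: 1.

1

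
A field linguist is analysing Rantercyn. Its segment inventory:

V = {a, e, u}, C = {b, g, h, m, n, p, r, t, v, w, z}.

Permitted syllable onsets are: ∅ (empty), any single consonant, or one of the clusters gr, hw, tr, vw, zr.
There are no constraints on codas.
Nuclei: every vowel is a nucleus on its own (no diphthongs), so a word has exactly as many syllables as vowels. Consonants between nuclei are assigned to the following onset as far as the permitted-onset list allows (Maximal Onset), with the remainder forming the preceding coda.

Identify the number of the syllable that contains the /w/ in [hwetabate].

Nuclei (vowels): e, a, a, e → 4 syllables.
V1 /e/ – V2 /a/: just /t/ — single C goes to the following onset.
V2 /a/ – V3 /a/: /b/ is a single consonant, so it becomes the next onset.
V3 /a/ – V4 /e/: just /t/ — single C goes to the following onset.
Putting it together: hwe.ta.ba.te.
The /w/ is in the onset of syllable 1 (/hwe/).

1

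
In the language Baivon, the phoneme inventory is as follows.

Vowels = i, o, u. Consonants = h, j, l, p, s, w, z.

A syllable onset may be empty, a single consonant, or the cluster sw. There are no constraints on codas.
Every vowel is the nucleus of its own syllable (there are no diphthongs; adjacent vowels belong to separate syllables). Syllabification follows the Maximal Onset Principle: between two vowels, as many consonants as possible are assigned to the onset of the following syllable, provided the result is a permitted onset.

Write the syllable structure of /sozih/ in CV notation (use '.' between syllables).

Nuclei (vowels): o, i → 2 syllables.
V1 /o/ – V2 /i/: just /z/ — single C goes to the following onset.
Putting it together: so.zih.
Mapping each syllable to C/V: /so/ → CV, /zih/ → CVC.

CV.CVC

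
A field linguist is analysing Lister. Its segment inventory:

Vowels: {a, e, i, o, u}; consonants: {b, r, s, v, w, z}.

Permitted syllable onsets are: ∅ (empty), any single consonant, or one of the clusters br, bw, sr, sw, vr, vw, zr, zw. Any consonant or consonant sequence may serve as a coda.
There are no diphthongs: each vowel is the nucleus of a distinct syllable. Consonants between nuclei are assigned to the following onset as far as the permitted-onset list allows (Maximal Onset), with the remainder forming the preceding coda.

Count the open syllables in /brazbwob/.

Vowels present: a, o; each is a nucleus, giving 2 syllables.
Between /a/ (V1) and /o/ (V2): /zbw/ — longest licit onset from the right is /bw/, leaving /z/ as coda.
Putting it together: braz.bwob.
Classifying each syllable: /braz/ (closed), /bwob/ (closed).
Open syllables: 0.

0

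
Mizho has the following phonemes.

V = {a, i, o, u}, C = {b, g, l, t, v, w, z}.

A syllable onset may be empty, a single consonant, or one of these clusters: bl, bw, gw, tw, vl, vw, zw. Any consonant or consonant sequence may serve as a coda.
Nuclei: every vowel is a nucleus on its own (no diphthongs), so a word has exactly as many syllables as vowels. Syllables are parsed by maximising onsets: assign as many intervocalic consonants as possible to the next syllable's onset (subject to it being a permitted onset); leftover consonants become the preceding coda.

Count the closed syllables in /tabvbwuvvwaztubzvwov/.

The vowels are a, u, a, u, o — 5 nuclei, so 5 syllables.
V1 /a/ – V2 /u/: /bvbw/ — longest licit onset from the right is /bw/, leaving /bv/ as coda.
V2 /u/ – V3 /a/: cluster /vvw/ — the longest permitted-onset suffix is /vw/; onset = /vw/, preceding coda = /v/.
V3 /a/ – V4 /u/: cluster /zt/ — the longest permitted-onset suffix is /t/; onset = /t/, preceding coda = /z/.
V4 /u/ – V5 /o/: cluster /bzvw/ — the longest permitted-onset suffix is /vw/; onset = /vw/, preceding coda = /bz/.
Syllabification: tabv.bwuv.vwaz.tubz.vwov.
Classifying each syllable: /tabv/ (closed), /bwuv/ (closed), /vwaz/ (closed), /tubz/ (closed), /vwov/ (closed).
Closed syllables: 5.

5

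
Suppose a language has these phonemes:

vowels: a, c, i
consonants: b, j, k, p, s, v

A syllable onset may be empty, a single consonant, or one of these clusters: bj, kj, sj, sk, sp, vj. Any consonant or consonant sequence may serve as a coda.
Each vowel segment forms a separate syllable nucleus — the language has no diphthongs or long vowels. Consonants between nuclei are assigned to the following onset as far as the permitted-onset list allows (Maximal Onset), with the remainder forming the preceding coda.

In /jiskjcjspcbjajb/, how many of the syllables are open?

1

The vowels are i, c, c, a — 4 nuclei, so 4 syllables.
/i…c/ gap (V1→V2): /skj/ — longest licit onset from the right is /kj/, leaving /s/ as coda.
/c…c/ gap (V2→V3): /jsp/ — longest licit onset from the right is /sp/, leaving /j/ as coda.
/c…a/ gap (V3→V4): /bj/ — entire cluster is a permitted onset → onset /bj/, coda ∅.
Result: jis.kjcj.spc.bjajb.
Classifying each syllable: /jis/ (closed), /kjcj/ (closed), /spc/ (open), /bjajb/ (closed).
Open syllables: 1.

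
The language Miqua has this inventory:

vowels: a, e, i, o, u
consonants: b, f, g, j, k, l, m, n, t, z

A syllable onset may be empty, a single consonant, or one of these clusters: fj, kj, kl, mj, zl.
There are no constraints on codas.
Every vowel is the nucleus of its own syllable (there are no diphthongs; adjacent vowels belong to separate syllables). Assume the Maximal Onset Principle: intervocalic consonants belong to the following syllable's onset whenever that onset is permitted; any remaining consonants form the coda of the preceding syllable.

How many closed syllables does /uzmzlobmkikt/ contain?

The vowels are u, o, i — 3 nuclei, so 3 syllables.
V1 /u/ – V2 /o/: /zmzl/; trying suffixes from longest down, /zl/ is the first permitted one, so coda /zm/ | onset /zl/.
V2 /o/ – V3 /i/: /bmk/ splits as /bm/ + /k/ (/k/ is the longest suffix that is a licit onset).
So the parse is uzm.zlobm.kikt.
Classifying each syllable: /uzm/ (closed), /zlobm/ (closed), /kikt/ (closed).
Closed syllables: 3.

3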